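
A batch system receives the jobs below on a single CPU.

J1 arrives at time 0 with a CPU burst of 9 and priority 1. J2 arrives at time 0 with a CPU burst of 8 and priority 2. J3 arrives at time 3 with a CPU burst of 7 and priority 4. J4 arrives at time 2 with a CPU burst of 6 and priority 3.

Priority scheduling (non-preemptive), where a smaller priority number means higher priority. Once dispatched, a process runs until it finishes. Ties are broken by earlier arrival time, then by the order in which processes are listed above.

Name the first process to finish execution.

Schedule: | J1 0-9 | J2 9-17 | J4 17-23 | J3 23-30 |
Completion: J1=9  J2=17  J3=30  J4=23
Turnaround (C−A): J1=9  J2=17  J3=27  J4=21
Finish order: J1 → J2 → J4 → J3

J1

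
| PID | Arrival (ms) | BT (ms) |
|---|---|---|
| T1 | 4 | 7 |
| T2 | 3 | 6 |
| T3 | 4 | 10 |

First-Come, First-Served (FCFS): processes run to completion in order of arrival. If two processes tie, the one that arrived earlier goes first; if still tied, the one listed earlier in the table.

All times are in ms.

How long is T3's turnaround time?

22

Timeline: | idle 0-3 | T2 3-9 | T1 9-16 | T3 16-26 |
Completion: T1=16  T2=9  T3=26
Turnaround(T3) = completion − arrival = 26 − 4 = 22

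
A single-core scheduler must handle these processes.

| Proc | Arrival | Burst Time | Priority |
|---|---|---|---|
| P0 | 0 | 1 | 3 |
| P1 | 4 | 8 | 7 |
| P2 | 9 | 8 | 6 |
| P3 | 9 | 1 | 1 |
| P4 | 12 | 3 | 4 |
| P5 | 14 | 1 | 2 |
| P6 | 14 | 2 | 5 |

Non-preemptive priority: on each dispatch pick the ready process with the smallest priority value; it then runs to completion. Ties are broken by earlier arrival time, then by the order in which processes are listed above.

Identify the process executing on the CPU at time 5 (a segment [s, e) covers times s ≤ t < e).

Schedule: | P0 0-1 | idle 1-4 | P1 4-12 | P3 12-13 | P4 13-16 | P5 16-17 | P6 17-19 | P2 19-27 |
Completion: P0=1  P1=12  P2=27  P3=13  P4=16  P5=17  P6=19

P1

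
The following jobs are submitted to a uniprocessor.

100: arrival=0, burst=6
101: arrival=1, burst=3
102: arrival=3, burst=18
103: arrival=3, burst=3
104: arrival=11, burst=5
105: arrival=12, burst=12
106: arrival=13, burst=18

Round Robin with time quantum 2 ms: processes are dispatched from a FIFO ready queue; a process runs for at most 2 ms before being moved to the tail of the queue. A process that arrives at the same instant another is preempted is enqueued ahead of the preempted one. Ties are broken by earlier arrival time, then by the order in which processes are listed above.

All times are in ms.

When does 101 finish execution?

Timeline: | 100 0-2 | 101 2-4 | 100 4-6 | 102 6-8 | 103 8-10 | 101 10-11 | 100 11-13 | 102 13-15 | 103 15-16 | 104 16-18 | 105 18-20 | 106 20-22 | 102 22-24 | 104 24-26 | 105 26-28 | 106 28-30 | 102 30-32 | 104 32-33 | 105 33-35 | 106 35-37 | 102 37-39 | 105 39-41 | 106 41-43 | 102 43-45 | 105 45-47 | 106 47-49 | 102 49-51 | 105 51-53 | 106 53-55 | 102 55-57 | 106 57-59 | 102 59-61 | 106 61-65 |
Completion: 100=13  101=11  102=61  103=16  104=33  105=53  106=65

11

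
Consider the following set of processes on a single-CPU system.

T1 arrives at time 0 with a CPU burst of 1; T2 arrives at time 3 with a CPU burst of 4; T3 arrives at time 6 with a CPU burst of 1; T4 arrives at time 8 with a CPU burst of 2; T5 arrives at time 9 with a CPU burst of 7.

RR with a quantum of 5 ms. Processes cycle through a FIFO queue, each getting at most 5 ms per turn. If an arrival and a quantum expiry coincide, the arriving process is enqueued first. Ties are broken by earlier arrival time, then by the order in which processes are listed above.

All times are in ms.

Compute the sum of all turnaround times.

17

Gantt: | T1 0-1 | idle 1-3 | T2 3-7 | T3 7-8 | T4 8-10 | T5 10-17 |
Completion: T1=1  T2=7  T3=8  T4=10  T5=17
Turnaround = completion − arrival: T1=1, T2=4, T3=2, T4=2, T5=8
Total turnaround = 1 + 4 + 2 + 2 + 8 = 17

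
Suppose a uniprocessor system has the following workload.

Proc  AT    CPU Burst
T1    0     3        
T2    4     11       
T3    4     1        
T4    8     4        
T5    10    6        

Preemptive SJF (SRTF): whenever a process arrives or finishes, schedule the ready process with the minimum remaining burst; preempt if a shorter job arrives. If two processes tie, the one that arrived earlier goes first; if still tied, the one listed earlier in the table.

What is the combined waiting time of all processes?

Timeline: | T1 0-3 | idle 3-4 | T3 4-5 | T2 5-8 | T4 8-12 | T5 12-18 | T2 18-26 |
Completion: T1=3  T2=26  T3=5  T4=12  T5=18
Waiting = turnaround − burst: T1=0, T2=11, T3=0, T4=0, T5=2
Total waiting = 0 + 11 + 0 + 0 + 2 = 13

13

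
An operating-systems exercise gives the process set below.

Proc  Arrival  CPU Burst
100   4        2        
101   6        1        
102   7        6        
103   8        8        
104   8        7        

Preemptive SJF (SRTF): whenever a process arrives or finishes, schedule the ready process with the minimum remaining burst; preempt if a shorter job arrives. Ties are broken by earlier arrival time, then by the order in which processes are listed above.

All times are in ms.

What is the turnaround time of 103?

Schedule: | idle 0-4 | 100 4-6 | 101 6-7 | 102 7-13 | 104 13-20 | 103 20-28 |
Completion: 100=6  101=7  102=13  103=28  104=20
Turnaround (C−A): 100=2  101=1  102=6  103=20  104=12
Turnaround(103) = completion − arrival = 28 − 8 = 20

20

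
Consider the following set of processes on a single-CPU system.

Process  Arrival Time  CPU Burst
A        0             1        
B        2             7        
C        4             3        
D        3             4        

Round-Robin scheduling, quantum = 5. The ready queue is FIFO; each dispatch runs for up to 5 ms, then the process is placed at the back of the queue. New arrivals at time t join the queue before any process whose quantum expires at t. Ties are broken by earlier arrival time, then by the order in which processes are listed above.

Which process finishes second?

D

Schedule: | A 0-1 | idle 1-2 | B 2-7 | D 7-11 | C 11-14 | B 14-16 |
Completion: A=1  B=16  C=14  D=11
Turnaround (C−A): A=1  B=14  C=10  D=8
Finish order: A → D → C → B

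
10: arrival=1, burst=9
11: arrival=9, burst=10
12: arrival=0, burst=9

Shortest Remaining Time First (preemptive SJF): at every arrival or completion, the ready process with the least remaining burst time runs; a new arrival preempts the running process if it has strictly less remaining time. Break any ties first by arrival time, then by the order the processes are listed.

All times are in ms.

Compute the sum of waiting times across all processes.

17

Timeline: | 12 0-9 | 10 9-18 | 11 18-28 |
Completion: 10=18  11=28  12=9
Waiting = turnaround − burst: 10=8, 11=9, 12=0
Total waiting = 8 + 9 + 0 = 17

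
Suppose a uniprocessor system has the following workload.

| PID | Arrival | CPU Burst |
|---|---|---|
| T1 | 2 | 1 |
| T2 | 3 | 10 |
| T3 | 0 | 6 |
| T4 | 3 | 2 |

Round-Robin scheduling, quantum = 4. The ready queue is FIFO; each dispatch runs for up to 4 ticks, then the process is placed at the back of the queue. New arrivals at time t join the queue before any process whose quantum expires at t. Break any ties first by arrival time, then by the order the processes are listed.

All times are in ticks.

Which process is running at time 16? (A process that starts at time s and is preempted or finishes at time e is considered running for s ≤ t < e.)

Schedule: | T3 0-4 | T1 4-5 | T2 5-9 | T4 9-11 | T3 11-13 | T2 13-19 |
Completion: T1=5  T2=19  T3=13  T4=11

T2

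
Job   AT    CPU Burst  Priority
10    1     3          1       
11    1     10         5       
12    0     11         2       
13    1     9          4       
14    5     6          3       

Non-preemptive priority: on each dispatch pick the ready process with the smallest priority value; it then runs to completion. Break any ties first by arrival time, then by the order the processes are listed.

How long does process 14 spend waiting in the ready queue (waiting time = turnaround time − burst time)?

9

Gantt: | 12 0-11 | 10 11-14 | 14 14-20 | 13 20-29 | 11 29-39 |
Completion: 10=14  11=39  12=11  13=29  14=20
Waiting(14) = turnaround − burst = 15 − 6 = 9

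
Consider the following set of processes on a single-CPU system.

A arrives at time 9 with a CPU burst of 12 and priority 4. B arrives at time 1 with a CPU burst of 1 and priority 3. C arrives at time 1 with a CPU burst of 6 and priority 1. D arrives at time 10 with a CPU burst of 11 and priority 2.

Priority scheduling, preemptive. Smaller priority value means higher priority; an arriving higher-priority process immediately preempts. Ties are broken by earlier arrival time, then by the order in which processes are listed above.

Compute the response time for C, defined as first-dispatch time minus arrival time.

0

Schedule: | idle 0-1 | C 1-7 | B 7-8 | idle 8-9 | A 9-10 | D 10-21 | A 21-32 |
Completion: A=32  B=8  C=7  D=21
Response(C) = first start − arrival = 1 − 1 = 0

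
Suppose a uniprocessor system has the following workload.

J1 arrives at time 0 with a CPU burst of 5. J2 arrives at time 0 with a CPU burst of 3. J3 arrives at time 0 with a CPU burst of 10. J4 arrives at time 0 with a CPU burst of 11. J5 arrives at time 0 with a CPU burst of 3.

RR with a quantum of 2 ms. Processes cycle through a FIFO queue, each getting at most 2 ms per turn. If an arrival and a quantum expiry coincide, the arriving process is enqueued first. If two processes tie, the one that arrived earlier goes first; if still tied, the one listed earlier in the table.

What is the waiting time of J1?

Gantt: | J1 0-2 | J2 2-4 | J3 4-6 | J4 6-8 | J5 8-10 | J1 10-12 | J2 12-13 | J3 13-15 | J4 15-17 | J5 17-18 | J1 18-19 | J3 19-21 | J4 21-23 | J3 23-25 | J4 25-27 | J3 27-29 | J4 29-32 |
Completion: J1=19  J2=13  J3=29  J4=32  J5=18
Waiting(J1) = turnaround − burst = 19 − 5 = 14

14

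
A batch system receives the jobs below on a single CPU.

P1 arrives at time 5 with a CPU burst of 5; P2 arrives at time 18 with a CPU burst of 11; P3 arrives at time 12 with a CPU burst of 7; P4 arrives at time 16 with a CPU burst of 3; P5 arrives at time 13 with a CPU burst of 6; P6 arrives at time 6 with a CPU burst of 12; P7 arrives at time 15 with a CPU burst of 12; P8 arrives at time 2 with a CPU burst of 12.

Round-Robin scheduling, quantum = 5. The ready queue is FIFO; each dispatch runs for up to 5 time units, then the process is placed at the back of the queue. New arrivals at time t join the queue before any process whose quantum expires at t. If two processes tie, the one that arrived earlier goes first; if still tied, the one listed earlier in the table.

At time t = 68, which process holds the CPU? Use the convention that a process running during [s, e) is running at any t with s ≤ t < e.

P7

Timeline: | idle 0-2 | P8 2-7 | P1 7-12 | P6 12-17 | P8 17-22 | P3 22-27 | P5 27-32 | P7 32-37 | P4 37-40 | P6 40-45 | P2 45-50 | P8 50-52 | P3 52-54 | P5 54-55 | P7 55-60 | P6 60-62 | P2 62-67 | P7 67-69 | P2 69-70 |
Completion: P1=12  P2=70  P3=54  P4=40  P5=55  P6=62  P7=69  P8=52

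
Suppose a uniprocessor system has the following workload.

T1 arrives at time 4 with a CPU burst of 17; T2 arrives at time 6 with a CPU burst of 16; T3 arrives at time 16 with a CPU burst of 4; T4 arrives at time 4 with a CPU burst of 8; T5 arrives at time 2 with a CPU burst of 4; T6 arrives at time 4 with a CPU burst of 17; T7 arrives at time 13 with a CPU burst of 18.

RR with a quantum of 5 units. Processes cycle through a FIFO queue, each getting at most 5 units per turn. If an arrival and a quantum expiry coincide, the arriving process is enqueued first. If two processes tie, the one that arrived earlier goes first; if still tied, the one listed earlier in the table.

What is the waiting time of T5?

0

Schedule: | idle 0-2 | T5 2-6 | T1 6-11 | T4 11-16 | T6 16-21 | T2 21-26 | T1 26-31 | T7 31-36 | T3 36-40 | T4 40-43 | T6 43-48 | T2 48-53 | T1 53-58 | T7 58-63 | T6 63-68 | T2 68-73 | T1 73-75 | T7 75-80 | T6 80-82 | T2 82-83 | T7 83-86 |
Completion: T1=75  T2=83  T3=40  T4=43  T5=6  T6=82  T7=86
Waiting(T5) = turnaround − burst = 4 − 4 = 0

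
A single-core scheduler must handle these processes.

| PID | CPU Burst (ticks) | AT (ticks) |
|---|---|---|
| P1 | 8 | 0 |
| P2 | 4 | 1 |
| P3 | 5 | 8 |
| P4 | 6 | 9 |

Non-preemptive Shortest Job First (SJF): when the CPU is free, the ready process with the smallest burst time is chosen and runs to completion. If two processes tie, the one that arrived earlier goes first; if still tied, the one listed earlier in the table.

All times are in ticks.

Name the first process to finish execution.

Gantt: | P1 0-8 | P2 8-12 | P3 12-17 | P4 17-23 |
Completion: P1=8  P2=12  P3=17  P4=23
Finish order: P1 → P2 → P3 → P4

P1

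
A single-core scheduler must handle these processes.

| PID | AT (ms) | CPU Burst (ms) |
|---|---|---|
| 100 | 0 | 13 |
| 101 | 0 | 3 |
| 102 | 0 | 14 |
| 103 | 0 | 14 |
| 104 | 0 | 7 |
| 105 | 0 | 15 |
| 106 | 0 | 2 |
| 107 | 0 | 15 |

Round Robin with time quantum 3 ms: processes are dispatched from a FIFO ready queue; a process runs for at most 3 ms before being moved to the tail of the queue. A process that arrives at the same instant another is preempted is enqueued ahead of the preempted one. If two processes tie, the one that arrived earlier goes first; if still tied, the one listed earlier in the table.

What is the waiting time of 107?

Schedule: | 100 0-3 | 101 3-6 | 102 6-9 | 103 9-12 | 104 12-15 | 105 15-18 | 106 18-20 | 107 20-23 | 100 23-26 | 102 26-29 | 103 29-32 | 104 32-35 | 105 35-38 | 107 38-41 | 100 41-44 | 102 44-47 | 103 47-50 | 104 50-51 | 105 51-54 | 107 54-57 | 100 57-60 | 102 60-63 | 103 63-66 | 105 66-69 | 107 69-72 | 100 72-73 | 102 73-75 | 103 75-77 | 105 77-80 | 107 80-83 |
Completion: 100=73  101=6  102=75  103=77  104=51  105=80  106=20  107=83
Turnaround (C−A): 100=73  101=6  102=75  103=77  104=51  105=80  106=20  107=83
Waiting(107) = turnaround − burst = 83 − 15 = 68

68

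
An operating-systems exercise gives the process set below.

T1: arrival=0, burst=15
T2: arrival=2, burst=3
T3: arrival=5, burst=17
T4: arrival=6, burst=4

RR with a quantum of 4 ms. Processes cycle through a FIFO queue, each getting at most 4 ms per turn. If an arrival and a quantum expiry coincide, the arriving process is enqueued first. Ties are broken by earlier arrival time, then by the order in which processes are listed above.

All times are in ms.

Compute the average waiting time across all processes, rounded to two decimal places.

Schedule: | T1 0-4 | T2 4-7 | T1 7-11 | T3 11-15 | T4 15-19 | T1 19-23 | T3 23-27 | T1 27-30 | T3 30-39 |
Completion: T1=30  T2=7  T3=39  T4=19
Turnaround (C−A): T1=30  T2=5  T3=34  T4=13
Waiting times: T1=15, T2=2, T3=17, T4=9
Average waiting = (15+2+17+9) / 4 = 43/4 = 10.75

10.75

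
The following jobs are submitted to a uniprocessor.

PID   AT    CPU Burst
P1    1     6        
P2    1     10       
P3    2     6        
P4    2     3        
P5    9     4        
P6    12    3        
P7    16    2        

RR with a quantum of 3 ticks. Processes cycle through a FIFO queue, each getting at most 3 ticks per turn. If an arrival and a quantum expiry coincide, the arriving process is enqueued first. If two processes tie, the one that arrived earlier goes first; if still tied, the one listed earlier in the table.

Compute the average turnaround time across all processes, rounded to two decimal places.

Timeline: | idle 0-1 | P1 1-4 | P2 4-7 | P3 7-10 | P4 10-13 | P1 13-16 | P2 16-19 | P5 19-22 | P3 22-25 | P6 25-28 | P7 28-30 | P2 30-33 | P5 33-34 | P2 34-35 |
Completion: P1=16  P2=35  P3=25  P4=13  P5=34  P6=28  P7=30
Turnaround times: P1=15, P2=34, P3=23, P4=11, P5=25, P6=16, P7=14
Average turnaround = (15+34+23+11+25+16+14) / 7 = 138/7 = 19.71

19.71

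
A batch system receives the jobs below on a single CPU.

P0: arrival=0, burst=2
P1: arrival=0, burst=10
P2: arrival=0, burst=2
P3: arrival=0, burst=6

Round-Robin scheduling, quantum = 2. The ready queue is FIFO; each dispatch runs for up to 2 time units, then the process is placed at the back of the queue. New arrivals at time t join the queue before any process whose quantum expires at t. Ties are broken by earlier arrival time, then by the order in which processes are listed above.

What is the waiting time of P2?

4

Gantt: | P0 0-2 | P1 2-4 | P2 4-6 | P3 6-8 | P1 8-10 | P3 10-12 | P1 12-14 | P3 14-16 | P1 16-20 |
Completion: P0=2  P1=20  P2=6  P3=16
Turnaround (C−A): P0=2  P1=20  P2=6  P3=16
Waiting(P2) = turnaround − burst = 6 − 2 = 4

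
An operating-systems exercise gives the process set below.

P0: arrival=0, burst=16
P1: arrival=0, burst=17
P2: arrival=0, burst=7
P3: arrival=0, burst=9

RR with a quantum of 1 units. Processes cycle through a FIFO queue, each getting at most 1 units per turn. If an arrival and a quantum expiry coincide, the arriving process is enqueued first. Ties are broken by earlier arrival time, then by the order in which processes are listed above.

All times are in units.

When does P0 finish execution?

47

Gantt: | P0 0-1 | P1 1-2 | P2 2-3 | P3 3-4 | P0 4-5 | P1 5-6 | P2 6-7 | P3 7-8 | P0 8-9 | P1 9-10 | P2 10-11 | P3 11-12 | P0 12-13 | P1 13-14 | P2 14-15 | P3 15-16 | P0 16-17 | P1 17-18 | P2 18-19 | P3 19-20 | P0 20-21 | P1 21-22 | P2 22-23 | P3 23-24 | P0 24-25 | P1 25-26 | P2 26-27 | P3 27-28 | P0 28-29 | P1 29-30 | P3 30-31 | P0 31-32 | P1 32-33 | P3 33-34 | P0 34-35 | P1 35-36 | P0 36-37 | P1 37-38 | P0 38-39 | P1 39-40 | P0 40-41 | P1 41-42 | P0 42-43 | P1 43-44 | P0 44-45 | P1 45-46 | P0 46-47 | P1 47-49 |
Completion: P0=47  P1=49  P2=27  P3=34
Turnaround (C−A): P0=47  P1=49  P2=27  P3=34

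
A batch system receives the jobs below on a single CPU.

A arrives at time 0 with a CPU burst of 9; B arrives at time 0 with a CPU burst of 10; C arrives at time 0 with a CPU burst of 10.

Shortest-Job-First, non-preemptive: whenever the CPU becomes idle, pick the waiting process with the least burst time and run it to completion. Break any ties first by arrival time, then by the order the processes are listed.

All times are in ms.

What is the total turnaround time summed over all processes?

Gantt: | A 0-9 | B 9-19 | C 19-29 |
Completion: A=9  B=19  C=29
Turnaround (C−A): A=9  B=19  C=29
Turnaround = completion − arrival: A=9, B=19, C=29
Total turnaround = 9 + 19 + 29 = 57

57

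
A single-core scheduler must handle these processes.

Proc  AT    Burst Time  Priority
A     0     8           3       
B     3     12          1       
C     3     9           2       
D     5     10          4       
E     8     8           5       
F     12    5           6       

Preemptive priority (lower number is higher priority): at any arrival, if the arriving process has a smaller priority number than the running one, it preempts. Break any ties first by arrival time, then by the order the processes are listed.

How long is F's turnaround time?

40

Timeline: | A 0-3 | B 3-15 | C 15-24 | A 24-29 | D 29-39 | E 39-47 | F 47-52 |
Completion: A=29  B=15  C=24  D=39  E=47  F=52
Turnaround (C−A): A=29  B=12  C=21  D=34  E=39  F=40
Turnaround(F) = completion − arrival = 52 − 12 = 40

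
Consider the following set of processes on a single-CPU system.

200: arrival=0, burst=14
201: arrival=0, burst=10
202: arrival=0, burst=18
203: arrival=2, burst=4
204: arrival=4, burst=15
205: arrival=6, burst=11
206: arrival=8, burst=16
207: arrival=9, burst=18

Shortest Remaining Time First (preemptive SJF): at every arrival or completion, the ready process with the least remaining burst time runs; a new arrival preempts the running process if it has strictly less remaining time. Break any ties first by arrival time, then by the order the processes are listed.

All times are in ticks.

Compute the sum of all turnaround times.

373

Gantt: | 201 0-2 | 203 2-6 | 201 6-14 | 205 14-25 | 200 25-39 | 204 39-54 | 206 54-70 | 202 70-88 | 207 88-106 |
Completion: 200=39  201=14  202=88  203=6  204=54  205=25  206=70  207=106
Turnaround (C−A): 200=39  201=14  202=88  203=4  204=50  205=19  206=62  207=97
Turnaround = completion − arrival: 200=39, 201=14, 202=88, 203=4, 204=50, 205=19, 206=62, 207=97
Total turnaround = 39 + 14 + 88 + 4 + 50 + 19 + 62 + 97 = 373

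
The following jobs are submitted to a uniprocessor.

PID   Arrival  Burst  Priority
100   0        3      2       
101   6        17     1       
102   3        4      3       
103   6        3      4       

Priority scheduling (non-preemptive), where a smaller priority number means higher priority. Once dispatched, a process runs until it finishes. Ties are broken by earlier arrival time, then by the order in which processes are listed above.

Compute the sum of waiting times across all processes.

Gantt: | 100 0-3 | 102 3-7 | 101 7-24 | 103 24-27 |
Completion: 100=3  101=24  102=7  103=27
Turnaround (C−A): 100=3  101=18  102=4  103=21
Waiting = turnaround − burst: 100=0, 101=1, 102=0, 103=18
Total waiting = 0 + 1 + 0 + 18 = 19

19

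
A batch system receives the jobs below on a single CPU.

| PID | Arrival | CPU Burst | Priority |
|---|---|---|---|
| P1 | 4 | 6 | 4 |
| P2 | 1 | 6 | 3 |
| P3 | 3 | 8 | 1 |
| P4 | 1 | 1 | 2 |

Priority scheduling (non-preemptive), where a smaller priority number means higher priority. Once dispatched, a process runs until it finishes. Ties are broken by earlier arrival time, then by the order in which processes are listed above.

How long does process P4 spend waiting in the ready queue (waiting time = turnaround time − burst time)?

Timeline: | idle 0-1 | P4 1-2 | P2 2-8 | P3 8-16 | P1 16-22 |
Completion: P1=22  P2=8  P3=16  P4=2
Turnaround (C−A): P1=18  P2=7  P3=13  P4=1
Waiting(P4) = turnaround − burst = 1 − 1 = 0

0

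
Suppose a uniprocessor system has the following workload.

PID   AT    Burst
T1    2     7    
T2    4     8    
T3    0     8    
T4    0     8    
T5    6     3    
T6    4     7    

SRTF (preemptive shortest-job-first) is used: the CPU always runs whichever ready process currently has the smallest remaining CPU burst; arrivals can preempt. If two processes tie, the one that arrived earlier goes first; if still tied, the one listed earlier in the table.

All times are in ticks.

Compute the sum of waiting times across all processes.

Gantt: | T3 0-8 | T5 8-11 | T1 11-18 | T6 18-25 | T4 25-33 | T2 33-41 |
Completion: T1=18  T2=41  T3=8  T4=33  T5=11  T6=25
Turnaround (C−A): T1=16  T2=37  T3=8  T4=33  T5=5  T6=21
Waiting = turnaround − burst: T1=9, T2=29, T3=0, T4=25, T5=2, T6=14
Total waiting = 9 + 29 + 0 + 25 + 2 + 14 = 79

79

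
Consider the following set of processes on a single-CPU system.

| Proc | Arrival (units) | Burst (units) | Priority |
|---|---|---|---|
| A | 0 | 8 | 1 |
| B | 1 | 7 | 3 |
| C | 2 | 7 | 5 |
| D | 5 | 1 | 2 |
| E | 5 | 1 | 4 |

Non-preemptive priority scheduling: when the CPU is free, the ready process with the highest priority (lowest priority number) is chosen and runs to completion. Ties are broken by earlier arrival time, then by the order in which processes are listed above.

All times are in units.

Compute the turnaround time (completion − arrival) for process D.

4

Gantt: | A 0-8 | D 8-9 | B 9-16 | E 16-17 | C 17-24 |
Completion: A=8  B=16  C=24  D=9  E=17
Turnaround(D) = completion − arrival = 9 − 5 = 4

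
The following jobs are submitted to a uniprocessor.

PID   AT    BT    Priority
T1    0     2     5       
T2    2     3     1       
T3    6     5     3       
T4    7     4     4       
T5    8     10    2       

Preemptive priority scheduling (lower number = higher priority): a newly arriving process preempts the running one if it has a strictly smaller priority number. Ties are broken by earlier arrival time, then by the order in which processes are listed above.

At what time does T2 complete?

Timeline: | T1 0-2 | T2 2-5 | idle 5-6 | T3 6-8 | T5 8-18 | T3 18-21 | T4 21-25 |
Completion: T1=2  T2=5  T3=21  T4=25  T5=18
Turnaround (C−A): T1=2  T2=3  T3=15  T4=18  T5=10

5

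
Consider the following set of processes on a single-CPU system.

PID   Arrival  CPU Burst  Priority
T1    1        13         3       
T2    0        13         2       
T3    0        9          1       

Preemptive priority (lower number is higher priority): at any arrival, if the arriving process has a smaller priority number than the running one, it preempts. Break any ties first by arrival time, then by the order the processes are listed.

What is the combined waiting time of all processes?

30

Timeline: | T3 0-9 | T2 9-22 | T1 22-35 |
Completion: T1=35  T2=22  T3=9
Turnaround (C−A): T1=34  T2=22  T3=9
Waiting = turnaround − burst: T1=21, T2=9, T3=0
Total waiting = 21 + 9 + 0 = 30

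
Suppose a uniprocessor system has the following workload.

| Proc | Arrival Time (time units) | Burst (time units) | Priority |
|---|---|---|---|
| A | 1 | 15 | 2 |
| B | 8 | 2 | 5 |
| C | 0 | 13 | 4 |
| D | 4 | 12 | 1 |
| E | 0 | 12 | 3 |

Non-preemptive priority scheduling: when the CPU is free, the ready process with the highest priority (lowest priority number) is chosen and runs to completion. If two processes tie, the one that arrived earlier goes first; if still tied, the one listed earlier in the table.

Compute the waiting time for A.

23

Gantt: | E 0-12 | D 12-24 | A 24-39 | C 39-52 | B 52-54 |
Completion: A=39  B=54  C=52  D=24  E=12
Turnaround (C−A): A=38  B=46  C=52  D=20  E=12
Waiting(A) = turnaround − burst = 38 − 15 = 23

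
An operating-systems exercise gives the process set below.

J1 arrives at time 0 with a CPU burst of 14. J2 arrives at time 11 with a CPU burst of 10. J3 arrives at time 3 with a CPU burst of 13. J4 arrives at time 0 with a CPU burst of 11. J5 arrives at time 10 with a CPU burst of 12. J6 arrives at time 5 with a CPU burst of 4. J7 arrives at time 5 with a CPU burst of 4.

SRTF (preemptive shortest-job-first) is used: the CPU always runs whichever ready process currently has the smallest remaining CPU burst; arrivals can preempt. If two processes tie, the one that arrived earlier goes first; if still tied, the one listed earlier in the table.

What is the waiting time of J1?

54

Gantt: | J4 0-5 | J6 5-9 | J7 9-13 | J4 13-19 | J2 19-29 | J5 29-41 | J3 41-54 | J1 54-68 |
Completion: J1=68  J2=29  J3=54  J4=19  J5=41  J6=9  J7=13
Waiting(J1) = turnaround − burst = 68 − 14 = 54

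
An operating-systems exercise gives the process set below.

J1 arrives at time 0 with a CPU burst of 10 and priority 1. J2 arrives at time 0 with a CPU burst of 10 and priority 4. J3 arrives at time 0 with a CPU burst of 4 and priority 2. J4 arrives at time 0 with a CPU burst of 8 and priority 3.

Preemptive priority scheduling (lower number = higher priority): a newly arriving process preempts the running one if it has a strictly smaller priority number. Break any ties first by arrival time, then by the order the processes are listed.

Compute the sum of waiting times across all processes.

46

Schedule: | J1 0-10 | J3 10-14 | J4 14-22 | J2 22-32 |
Completion: J1=10  J2=32  J3=14  J4=22
Turnaround (C−A): J1=10  J2=32  J3=14  J4=22
Waiting = turnaround − burst: J1=0, J2=22, J3=10, J4=14
Total waiting = 0 + 22 + 10 + 14 = 46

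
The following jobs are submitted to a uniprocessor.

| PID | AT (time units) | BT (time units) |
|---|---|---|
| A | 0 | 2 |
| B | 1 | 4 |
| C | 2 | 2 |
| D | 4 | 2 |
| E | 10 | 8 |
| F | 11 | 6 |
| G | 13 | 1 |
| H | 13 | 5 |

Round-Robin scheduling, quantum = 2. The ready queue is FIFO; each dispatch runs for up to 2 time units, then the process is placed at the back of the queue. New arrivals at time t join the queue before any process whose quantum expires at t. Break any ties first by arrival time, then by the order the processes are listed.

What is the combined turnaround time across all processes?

Schedule: | A 0-2 | B 2-4 | C 4-6 | D 6-8 | B 8-10 | E 10-12 | F 12-14 | E 14-16 | G 16-17 | H 17-19 | F 19-21 | E 21-23 | H 23-25 | F 25-27 | E 27-29 | H 29-30 |
Completion: A=2  B=10  C=6  D=8  E=29  F=27  G=17  H=30
Turnaround = completion − arrival: A=2, B=9, C=4, D=4, E=19, F=16, G=4, H=17
Total turnaround = 2 + 9 + 4 + 4 + 19 + 16 + 4 + 17 = 75

75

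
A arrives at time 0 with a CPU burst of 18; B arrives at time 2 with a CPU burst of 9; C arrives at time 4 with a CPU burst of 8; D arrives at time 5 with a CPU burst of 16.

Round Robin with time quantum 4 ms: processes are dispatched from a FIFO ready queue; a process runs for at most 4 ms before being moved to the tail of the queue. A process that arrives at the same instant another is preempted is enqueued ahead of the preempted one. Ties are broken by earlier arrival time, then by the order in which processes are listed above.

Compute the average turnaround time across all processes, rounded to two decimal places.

38.00

Timeline: | A 0-4 | B 4-8 | C 8-12 | A 12-16 | D 16-20 | B 20-24 | C 24-28 | A 28-32 | D 32-36 | B 36-37 | A 37-41 | D 41-45 | A 45-47 | D 47-51 |
Completion: A=47  B=37  C=28  D=51
Turnaround (C−A): A=47  B=35  C=24  D=46
Turnaround times: A=47, B=35, C=24, D=46
Average turnaround = (47+35+24+46) / 4 = 152/4 = 38.00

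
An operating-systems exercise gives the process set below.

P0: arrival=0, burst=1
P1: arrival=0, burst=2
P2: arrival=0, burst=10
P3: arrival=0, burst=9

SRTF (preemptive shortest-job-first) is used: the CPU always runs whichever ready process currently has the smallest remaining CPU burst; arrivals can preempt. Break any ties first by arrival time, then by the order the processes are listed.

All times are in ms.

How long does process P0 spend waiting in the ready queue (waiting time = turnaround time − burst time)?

Schedule: | P0 0-1 | P1 1-3 | P3 3-12 | P2 12-22 |
Completion: P0=1  P1=3  P2=22  P3=12
Turnaround (C−A): P0=1  P1=3  P2=22  P3=12
Waiting(P0) = turnaround − burst = 1 − 1 = 0

0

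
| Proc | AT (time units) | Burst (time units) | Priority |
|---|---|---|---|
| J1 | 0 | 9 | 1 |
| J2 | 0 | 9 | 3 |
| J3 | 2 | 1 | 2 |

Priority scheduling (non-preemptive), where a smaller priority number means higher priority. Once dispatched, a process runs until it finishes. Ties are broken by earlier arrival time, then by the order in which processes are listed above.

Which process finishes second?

Gantt: | J1 0-9 | J3 9-10 | J2 10-19 |
Completion: J1=9  J2=19  J3=10
Turnaround (C−A): J1=9  J2=19  J3=8
Finish order: J1 → J3 → J2

J3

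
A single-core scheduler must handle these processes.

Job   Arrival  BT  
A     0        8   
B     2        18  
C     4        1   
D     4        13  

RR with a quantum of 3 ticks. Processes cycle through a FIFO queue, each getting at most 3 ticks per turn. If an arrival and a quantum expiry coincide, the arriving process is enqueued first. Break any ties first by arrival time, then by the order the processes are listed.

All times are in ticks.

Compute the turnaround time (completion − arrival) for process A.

Timeline: | A 0-3 | B 3-6 | A 6-9 | C 9-10 | D 10-13 | B 13-16 | A 16-18 | D 18-21 | B 21-24 | D 24-27 | B 27-30 | D 30-33 | B 33-36 | D 36-37 | B 37-40 |
Completion: A=18  B=40  C=10  D=37
Turnaround (C−A): A=18  B=38  C=6  D=33
Turnaround(A) = completion − arrival = 18 − 0 = 18

18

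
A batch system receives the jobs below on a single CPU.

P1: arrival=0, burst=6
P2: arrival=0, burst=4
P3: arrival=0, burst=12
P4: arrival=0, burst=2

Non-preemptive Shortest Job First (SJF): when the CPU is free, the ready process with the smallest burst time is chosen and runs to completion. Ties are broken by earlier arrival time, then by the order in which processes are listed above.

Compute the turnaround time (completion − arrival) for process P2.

6

Gantt: | P4 0-2 | P2 2-6 | P1 6-12 | P3 12-24 |
Completion: P1=12  P2=6  P3=24  P4=2
Turnaround(P2) = completion − arrival = 6 − 0 = 6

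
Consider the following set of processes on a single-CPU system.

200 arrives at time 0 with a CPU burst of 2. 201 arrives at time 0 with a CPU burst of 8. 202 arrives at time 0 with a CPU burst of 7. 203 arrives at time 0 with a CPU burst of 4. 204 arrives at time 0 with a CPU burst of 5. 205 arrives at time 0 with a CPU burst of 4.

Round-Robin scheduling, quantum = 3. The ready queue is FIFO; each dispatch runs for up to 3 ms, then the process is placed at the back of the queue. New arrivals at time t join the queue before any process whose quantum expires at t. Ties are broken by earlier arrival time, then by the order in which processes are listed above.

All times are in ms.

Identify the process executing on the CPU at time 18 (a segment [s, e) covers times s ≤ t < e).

Gantt: | 200 0-2 | 201 2-5 | 202 5-8 | 203 8-11 | 204 11-14 | 205 14-17 | 201 17-20 | 202 20-23 | 203 23-24 | 204 24-26 | 205 26-27 | 201 27-29 | 202 29-30 |
Completion: 200=2  201=29  202=30  203=24  204=26  205=27
Turnaround (C−A): 200=2  201=29  202=30  203=24  204=26  205=27

201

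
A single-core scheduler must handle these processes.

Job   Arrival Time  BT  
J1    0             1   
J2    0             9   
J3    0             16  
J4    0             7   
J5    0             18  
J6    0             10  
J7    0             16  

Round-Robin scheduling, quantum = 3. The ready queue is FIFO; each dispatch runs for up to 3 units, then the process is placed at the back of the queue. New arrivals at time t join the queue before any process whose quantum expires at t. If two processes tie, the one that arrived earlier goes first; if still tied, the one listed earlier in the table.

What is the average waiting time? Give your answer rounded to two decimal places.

42.00

Gantt: | J1 0-1 | J2 1-4 | J3 4-7 | J4 7-10 | J5 10-13 | J6 13-16 | J7 16-19 | J2 19-22 | J3 22-25 | J4 25-28 | J5 28-31 | J6 31-34 | J7 34-37 | J2 37-40 | J3 40-43 | J4 43-44 | J5 44-47 | J6 47-50 | J7 50-53 | J3 53-56 | J5 56-59 | J6 59-60 | J7 60-63 | J3 63-66 | J5 66-69 | J7 69-72 | J3 72-73 | J5 73-76 | J7 76-77 |
Completion: J1=1  J2=40  J3=73  J4=44  J5=76  J6=60  J7=77
Turnaround (C−A): J1=1  J2=40  J3=73  J4=44  J5=76  J6=60  J7=77
Waiting times: J1=0, J2=31, J3=57, J4=37, J5=58, J6=50, J7=61
Average waiting = (0+31+57+37+58+50+61) / 7 = 294/7 = 42.00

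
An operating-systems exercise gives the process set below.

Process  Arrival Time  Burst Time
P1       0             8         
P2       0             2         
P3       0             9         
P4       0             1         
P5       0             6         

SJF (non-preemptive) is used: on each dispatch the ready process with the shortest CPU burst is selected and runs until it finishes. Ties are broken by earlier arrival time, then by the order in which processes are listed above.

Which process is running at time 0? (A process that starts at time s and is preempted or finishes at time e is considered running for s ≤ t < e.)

Gantt: | P4 0-1 | P2 1-3 | P5 3-9 | P1 9-17 | P3 17-26 |
Completion: P1=17  P2=3  P3=26  P4=1  P5=9

P4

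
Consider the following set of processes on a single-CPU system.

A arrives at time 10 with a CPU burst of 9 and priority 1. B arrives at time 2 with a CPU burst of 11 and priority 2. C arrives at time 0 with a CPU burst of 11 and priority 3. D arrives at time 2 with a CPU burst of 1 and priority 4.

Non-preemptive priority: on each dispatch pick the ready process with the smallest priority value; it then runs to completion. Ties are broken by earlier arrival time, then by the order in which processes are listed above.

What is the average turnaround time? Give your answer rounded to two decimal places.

20.00

Timeline: | C 0-11 | A 11-20 | B 20-31 | D 31-32 |
Completion: A=20  B=31  C=11  D=32
Turnaround (C−A): A=10  B=29  C=11  D=30
Turnaround times: A=10, B=29, C=11, D=30
Average turnaround = (10+29+11+30) / 4 = 80/4 = 20.00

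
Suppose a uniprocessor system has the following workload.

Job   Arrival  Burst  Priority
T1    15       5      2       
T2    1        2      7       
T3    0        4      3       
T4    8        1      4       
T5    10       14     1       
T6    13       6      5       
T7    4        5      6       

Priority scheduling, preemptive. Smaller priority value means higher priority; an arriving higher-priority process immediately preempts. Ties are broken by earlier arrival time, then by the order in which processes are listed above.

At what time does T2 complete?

37

Timeline: | T3 0-4 | T7 4-8 | T4 8-9 | T7 9-10 | T5 10-24 | T1 24-29 | T6 29-35 | T2 35-37 |
Completion: T1=29  T2=37  T3=4  T4=9  T5=24  T6=35  T7=10
Turnaround (C−A): T1=14  T2=36  T3=4  T4=1  T5=14  T6=22  T7=6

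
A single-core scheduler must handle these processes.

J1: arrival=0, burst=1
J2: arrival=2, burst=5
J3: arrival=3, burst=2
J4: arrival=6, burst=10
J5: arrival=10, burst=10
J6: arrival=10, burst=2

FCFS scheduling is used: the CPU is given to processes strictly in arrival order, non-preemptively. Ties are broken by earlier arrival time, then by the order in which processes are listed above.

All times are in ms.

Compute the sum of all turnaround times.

65

Gantt: | J1 0-1 | idle 1-2 | J2 2-7 | J3 7-9 | J4 9-19 | J5 19-29 | J6 29-31 |
Completion: J1=1  J2=7  J3=9  J4=19  J5=29  J6=31
Turnaround (C−A): J1=1  J2=5  J3=6  J4=13  J5=19  J6=21
Turnaround = completion − arrival: J1=1, J2=5, J3=6, J4=13, J5=19, J6=21
Total turnaround = 1 + 5 + 6 + 13 + 19 + 21 = 65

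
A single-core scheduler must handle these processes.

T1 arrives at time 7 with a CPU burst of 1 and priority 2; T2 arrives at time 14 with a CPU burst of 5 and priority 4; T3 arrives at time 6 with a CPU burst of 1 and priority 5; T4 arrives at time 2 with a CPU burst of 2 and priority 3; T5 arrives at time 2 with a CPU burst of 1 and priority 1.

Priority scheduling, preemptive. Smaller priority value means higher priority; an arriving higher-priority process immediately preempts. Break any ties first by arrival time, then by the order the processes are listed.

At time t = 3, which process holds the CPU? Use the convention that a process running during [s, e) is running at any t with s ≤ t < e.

T4

Timeline: | idle 0-2 | T5 2-3 | T4 3-5 | idle 5-6 | T3 6-7 | T1 7-8 | idle 8-14 | T2 14-19 |
Completion: T1=8  T2=19  T3=7  T4=5  T5=3
Turnaround (C−A): T1=1  T2=5  T3=1  T4=3  T5=1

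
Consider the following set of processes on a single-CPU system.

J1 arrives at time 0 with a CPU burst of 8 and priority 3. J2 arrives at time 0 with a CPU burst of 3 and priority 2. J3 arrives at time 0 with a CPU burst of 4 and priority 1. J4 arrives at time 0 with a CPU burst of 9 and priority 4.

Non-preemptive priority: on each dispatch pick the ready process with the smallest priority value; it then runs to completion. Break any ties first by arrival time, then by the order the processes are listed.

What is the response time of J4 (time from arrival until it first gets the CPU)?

Schedule: | J3 0-4 | J2 4-7 | J1 7-15 | J4 15-24 |
Completion: J1=15  J2=7  J3=4  J4=24
Turnaround (C−A): J1=15  J2=7  J3=4  J4=24
Response(J4) = first start − arrival = 15 − 0 = 15

15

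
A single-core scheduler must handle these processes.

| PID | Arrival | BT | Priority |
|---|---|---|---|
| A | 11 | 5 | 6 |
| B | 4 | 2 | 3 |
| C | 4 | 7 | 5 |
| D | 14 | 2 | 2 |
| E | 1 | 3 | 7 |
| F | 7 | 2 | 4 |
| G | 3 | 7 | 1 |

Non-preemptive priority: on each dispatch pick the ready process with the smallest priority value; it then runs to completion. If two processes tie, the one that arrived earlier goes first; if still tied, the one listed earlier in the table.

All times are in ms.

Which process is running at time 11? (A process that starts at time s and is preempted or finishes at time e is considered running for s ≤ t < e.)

Gantt: | idle 0-1 | E 1-4 | G 4-11 | B 11-13 | F 13-15 | D 15-17 | C 17-24 | A 24-29 |
Completion: A=29  B=13  C=24  D=17  E=4  F=15  G=11

B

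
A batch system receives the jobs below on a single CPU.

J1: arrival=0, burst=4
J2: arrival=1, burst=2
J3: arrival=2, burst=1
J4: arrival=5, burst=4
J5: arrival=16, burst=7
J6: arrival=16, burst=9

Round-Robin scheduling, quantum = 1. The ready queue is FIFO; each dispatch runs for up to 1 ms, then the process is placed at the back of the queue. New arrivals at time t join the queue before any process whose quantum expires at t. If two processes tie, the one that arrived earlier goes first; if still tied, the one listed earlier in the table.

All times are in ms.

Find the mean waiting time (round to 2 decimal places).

Timeline: | J1 0-1 | J2 1-2 | J1 2-3 | J3 3-4 | J2 4-5 | J1 5-6 | J4 6-7 | J1 7-8 | J4 8-11 | idle 11-16 | J5 16-17 | J6 17-18 | J5 18-19 | J6 19-20 | J5 20-21 | J6 21-22 | J5 22-23 | J6 23-24 | J5 24-25 | J6 25-26 | J5 26-27 | J6 27-28 | J5 28-29 | J6 29-32 |
Completion: J1=8  J2=5  J3=4  J4=11  J5=29  J6=32
Turnaround (C−A): J1=8  J2=4  J3=2  J4=6  J5=13  J6=16
Waiting times: J1=4, J2=2, J3=1, J4=2, J5=6, J6=7
Average waiting = (4+2+1+2+6+7) / 6 = 22/6 = 3.67

3.67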